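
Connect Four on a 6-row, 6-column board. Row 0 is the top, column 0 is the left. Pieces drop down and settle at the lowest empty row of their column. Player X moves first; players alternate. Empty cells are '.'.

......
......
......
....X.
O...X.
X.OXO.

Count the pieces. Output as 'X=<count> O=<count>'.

X=4 O=3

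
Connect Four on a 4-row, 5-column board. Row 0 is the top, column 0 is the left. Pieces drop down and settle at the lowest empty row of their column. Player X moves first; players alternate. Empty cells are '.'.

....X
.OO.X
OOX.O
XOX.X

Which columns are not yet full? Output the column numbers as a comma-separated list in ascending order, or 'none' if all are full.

Answer: 0,1,2,3

Derivation:
col 0: top cell = '.' → open
col 1: top cell = '.' → open
col 2: top cell = '.' → open
col 3: top cell = '.' → open
col 4: top cell = 'X' → FULL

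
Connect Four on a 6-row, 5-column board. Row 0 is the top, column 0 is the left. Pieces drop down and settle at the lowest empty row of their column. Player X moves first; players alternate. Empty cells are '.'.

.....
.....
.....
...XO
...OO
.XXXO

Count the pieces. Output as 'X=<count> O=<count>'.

X=4 O=4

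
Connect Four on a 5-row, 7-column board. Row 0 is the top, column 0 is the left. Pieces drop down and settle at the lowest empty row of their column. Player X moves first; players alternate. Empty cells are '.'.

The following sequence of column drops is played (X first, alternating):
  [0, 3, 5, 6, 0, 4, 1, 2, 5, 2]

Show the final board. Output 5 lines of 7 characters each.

Answer: .......
.......
.......
X.O..X.
XXOOOXO

Derivation:
Move 1: X drops in col 0, lands at row 4
Move 2: O drops in col 3, lands at row 4
Move 3: X drops in col 5, lands at row 4
Move 4: O drops in col 6, lands at row 4
Move 5: X drops in col 0, lands at row 3
Move 6: O drops in col 4, lands at row 4
Move 7: X drops in col 1, lands at row 4
Move 8: O drops in col 2, lands at row 4
Move 9: X drops in col 5, lands at row 3
Move 10: O drops in col 2, lands at row 3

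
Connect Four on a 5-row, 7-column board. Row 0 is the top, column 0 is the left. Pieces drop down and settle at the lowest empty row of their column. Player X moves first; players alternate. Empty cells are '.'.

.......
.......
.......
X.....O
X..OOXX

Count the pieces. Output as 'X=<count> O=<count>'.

X=4 O=3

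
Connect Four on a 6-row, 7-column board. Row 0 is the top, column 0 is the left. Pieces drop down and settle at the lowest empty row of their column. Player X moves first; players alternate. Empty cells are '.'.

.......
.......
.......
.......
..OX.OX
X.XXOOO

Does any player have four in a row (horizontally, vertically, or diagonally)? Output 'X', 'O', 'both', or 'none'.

none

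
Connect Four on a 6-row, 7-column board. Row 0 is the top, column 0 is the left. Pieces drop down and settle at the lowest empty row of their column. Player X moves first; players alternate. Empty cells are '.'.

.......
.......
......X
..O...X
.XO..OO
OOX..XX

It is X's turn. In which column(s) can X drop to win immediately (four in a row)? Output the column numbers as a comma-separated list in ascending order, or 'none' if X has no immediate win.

col 0: drop X → no win
col 1: drop X → no win
col 2: drop X → no win
col 3: drop X → no win
col 4: drop X → no win
col 5: drop X → no win
col 6: drop X → no win

Answer: none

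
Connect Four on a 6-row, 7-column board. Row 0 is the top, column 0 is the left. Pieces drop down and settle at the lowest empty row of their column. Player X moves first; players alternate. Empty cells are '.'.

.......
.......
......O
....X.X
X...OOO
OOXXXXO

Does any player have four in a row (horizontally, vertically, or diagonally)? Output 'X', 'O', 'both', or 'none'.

X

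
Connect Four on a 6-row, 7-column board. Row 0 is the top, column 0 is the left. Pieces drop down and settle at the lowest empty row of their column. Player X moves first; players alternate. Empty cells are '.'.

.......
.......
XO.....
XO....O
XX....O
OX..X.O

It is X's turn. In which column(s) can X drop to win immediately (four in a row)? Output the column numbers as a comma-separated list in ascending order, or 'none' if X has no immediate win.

col 0: drop X → WIN!
col 1: drop X → no win
col 2: drop X → no win
col 3: drop X → no win
col 4: drop X → no win
col 5: drop X → no win
col 6: drop X → no win

Answer: 0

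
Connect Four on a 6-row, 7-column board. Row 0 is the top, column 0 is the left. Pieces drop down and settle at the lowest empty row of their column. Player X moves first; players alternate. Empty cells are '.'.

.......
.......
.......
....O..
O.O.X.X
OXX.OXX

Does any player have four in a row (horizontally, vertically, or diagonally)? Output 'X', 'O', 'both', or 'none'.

none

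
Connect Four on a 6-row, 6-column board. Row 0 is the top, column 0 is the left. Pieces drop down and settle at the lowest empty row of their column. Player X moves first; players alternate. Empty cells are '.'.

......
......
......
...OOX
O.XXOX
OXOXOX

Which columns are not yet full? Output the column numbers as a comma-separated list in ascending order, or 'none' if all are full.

col 0: top cell = '.' → open
col 1: top cell = '.' → open
col 2: top cell = '.' → open
col 3: top cell = '.' → open
col 4: top cell = '.' → open
col 5: top cell = '.' → open

Answer: 0,1,2,3,4,5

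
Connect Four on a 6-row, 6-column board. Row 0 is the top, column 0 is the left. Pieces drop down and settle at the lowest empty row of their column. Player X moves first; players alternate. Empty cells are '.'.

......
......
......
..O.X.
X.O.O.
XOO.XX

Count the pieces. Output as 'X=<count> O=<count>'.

X=5 O=5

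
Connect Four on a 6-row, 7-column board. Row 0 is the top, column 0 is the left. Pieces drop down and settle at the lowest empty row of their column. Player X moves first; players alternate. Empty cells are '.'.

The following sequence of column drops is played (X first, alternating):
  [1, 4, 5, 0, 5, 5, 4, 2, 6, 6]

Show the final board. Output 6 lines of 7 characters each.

Move 1: X drops in col 1, lands at row 5
Move 2: O drops in col 4, lands at row 5
Move 3: X drops in col 5, lands at row 5
Move 4: O drops in col 0, lands at row 5
Move 5: X drops in col 5, lands at row 4
Move 6: O drops in col 5, lands at row 3
Move 7: X drops in col 4, lands at row 4
Move 8: O drops in col 2, lands at row 5
Move 9: X drops in col 6, lands at row 5
Move 10: O drops in col 6, lands at row 4

Answer: .......
.......
.......
.....O.
....XXO
OXO.OXX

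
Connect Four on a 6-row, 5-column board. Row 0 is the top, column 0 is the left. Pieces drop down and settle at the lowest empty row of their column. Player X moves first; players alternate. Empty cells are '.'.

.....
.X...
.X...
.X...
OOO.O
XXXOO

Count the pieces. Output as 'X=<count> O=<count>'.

X=6 O=6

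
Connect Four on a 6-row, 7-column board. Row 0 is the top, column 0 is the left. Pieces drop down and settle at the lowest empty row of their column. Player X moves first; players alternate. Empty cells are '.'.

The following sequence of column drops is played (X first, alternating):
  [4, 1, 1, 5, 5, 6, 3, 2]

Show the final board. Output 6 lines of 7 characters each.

Move 1: X drops in col 4, lands at row 5
Move 2: O drops in col 1, lands at row 5
Move 3: X drops in col 1, lands at row 4
Move 4: O drops in col 5, lands at row 5
Move 5: X drops in col 5, lands at row 4
Move 6: O drops in col 6, lands at row 5
Move 7: X drops in col 3, lands at row 5
Move 8: O drops in col 2, lands at row 5

Answer: .......
.......
.......
.......
.X...X.
.OOXXOO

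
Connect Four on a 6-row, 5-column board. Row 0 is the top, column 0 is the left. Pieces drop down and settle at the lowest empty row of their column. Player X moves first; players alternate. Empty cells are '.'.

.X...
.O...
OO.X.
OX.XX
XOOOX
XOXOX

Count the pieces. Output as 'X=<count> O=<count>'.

X=10 O=9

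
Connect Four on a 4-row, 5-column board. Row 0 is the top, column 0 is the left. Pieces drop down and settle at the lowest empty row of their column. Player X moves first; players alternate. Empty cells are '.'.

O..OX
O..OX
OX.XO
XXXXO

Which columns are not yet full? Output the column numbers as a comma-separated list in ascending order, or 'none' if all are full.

col 0: top cell = 'O' → FULL
col 1: top cell = '.' → open
col 2: top cell = '.' → open
col 3: top cell = 'O' → FULL
col 4: top cell = 'X' → FULL

Answer: 1,2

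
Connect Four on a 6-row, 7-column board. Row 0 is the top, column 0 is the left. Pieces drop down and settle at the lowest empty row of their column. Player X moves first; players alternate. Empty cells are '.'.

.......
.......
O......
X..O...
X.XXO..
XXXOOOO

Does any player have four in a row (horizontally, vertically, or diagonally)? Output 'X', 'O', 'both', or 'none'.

O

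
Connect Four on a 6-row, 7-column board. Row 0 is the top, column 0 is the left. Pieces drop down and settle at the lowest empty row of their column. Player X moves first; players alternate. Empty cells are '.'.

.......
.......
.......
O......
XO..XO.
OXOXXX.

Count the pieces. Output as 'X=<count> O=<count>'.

X=6 O=5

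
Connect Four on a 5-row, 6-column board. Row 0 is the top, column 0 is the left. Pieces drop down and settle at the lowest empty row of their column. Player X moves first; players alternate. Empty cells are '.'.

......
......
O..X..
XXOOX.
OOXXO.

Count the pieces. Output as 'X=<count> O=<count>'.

X=6 O=6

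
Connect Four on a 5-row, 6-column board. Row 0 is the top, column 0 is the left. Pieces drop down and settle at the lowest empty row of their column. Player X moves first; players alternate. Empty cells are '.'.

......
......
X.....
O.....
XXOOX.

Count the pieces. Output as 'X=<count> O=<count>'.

X=4 O=3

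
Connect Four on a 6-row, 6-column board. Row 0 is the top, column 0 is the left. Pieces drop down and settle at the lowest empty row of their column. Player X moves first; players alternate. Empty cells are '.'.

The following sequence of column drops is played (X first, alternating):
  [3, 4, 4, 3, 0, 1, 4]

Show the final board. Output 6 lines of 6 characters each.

Answer: ......
......
......
....X.
...OX.
XO.XO.

Derivation:
Move 1: X drops in col 3, lands at row 5
Move 2: O drops in col 4, lands at row 5
Move 3: X drops in col 4, lands at row 4
Move 4: O drops in col 3, lands at row 4
Move 5: X drops in col 0, lands at row 5
Move 6: O drops in col 1, lands at row 5
Move 7: X drops in col 4, lands at row 3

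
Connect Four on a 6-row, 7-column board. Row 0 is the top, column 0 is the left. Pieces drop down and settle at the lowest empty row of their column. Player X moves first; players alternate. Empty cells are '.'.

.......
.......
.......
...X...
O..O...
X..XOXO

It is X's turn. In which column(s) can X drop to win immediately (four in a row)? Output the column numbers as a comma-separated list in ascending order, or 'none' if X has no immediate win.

Answer: none

Derivation:
col 0: drop X → no win
col 1: drop X → no win
col 2: drop X → no win
col 3: drop X → no win
col 4: drop X → no win
col 5: drop X → no win
col 6: drop X → no win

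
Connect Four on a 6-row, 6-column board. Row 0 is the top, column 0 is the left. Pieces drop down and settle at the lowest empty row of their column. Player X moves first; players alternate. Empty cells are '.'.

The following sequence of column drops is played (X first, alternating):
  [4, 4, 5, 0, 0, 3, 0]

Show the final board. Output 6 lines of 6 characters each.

Answer: ......
......
......
X.....
X...O.
O..OXX

Derivation:
Move 1: X drops in col 4, lands at row 5
Move 2: O drops in col 4, lands at row 4
Move 3: X drops in col 5, lands at row 5
Move 4: O drops in col 0, lands at row 5
Move 5: X drops in col 0, lands at row 4
Move 6: O drops in col 3, lands at row 5
Move 7: X drops in col 0, lands at row 3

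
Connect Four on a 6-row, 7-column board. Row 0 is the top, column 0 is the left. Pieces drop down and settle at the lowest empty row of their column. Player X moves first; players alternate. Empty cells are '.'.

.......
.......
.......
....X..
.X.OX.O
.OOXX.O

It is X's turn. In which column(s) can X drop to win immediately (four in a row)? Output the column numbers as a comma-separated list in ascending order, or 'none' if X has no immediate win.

col 0: drop X → no win
col 1: drop X → no win
col 2: drop X → no win
col 3: drop X → no win
col 4: drop X → WIN!
col 5: drop X → no win
col 6: drop X → no win

Answer: 4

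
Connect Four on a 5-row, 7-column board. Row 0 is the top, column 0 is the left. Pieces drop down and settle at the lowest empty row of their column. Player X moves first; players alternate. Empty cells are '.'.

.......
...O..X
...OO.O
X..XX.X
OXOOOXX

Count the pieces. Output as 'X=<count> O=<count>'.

X=8 O=8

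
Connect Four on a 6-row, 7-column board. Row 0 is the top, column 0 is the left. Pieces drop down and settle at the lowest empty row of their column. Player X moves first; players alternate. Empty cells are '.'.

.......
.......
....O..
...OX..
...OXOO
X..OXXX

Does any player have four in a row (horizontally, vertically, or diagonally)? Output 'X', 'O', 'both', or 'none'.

none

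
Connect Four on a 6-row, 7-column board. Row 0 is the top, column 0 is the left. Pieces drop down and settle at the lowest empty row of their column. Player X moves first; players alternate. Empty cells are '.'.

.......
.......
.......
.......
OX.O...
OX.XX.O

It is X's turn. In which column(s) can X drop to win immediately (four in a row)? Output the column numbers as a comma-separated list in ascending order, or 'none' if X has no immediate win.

col 0: drop X → no win
col 1: drop X → no win
col 2: drop X → WIN!
col 3: drop X → no win
col 4: drop X → no win
col 5: drop X → no win
col 6: drop X → no win

Answer: 2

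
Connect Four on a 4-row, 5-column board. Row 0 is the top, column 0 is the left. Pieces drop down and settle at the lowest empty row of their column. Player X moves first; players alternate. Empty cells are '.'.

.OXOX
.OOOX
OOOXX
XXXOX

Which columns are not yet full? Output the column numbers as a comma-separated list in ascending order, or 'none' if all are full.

Answer: 0

Derivation:
col 0: top cell = '.' → open
col 1: top cell = 'O' → FULL
col 2: top cell = 'X' → FULL
col 3: top cell = 'O' → FULL
col 4: top cell = 'X' → FULL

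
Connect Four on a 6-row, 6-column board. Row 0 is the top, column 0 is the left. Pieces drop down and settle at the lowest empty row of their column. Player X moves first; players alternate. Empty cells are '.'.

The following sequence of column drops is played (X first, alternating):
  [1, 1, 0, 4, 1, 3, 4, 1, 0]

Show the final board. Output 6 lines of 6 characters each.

Answer: ......
......
.O....
.X....
XO..X.
XX.OO.

Derivation:
Move 1: X drops in col 1, lands at row 5
Move 2: O drops in col 1, lands at row 4
Move 3: X drops in col 0, lands at row 5
Move 4: O drops in col 4, lands at row 5
Move 5: X drops in col 1, lands at row 3
Move 6: O drops in col 3, lands at row 5
Move 7: X drops in col 4, lands at row 4
Move 8: O drops in col 1, lands at row 2
Move 9: X drops in col 0, lands at row 4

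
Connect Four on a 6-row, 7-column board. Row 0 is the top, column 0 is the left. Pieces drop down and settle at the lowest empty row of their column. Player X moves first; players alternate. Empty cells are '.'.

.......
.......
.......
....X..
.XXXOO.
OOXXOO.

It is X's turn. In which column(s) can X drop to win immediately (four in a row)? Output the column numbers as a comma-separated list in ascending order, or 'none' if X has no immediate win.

col 0: drop X → WIN!
col 1: drop X → no win
col 2: drop X → no win
col 3: drop X → no win
col 4: drop X → no win
col 5: drop X → no win
col 6: drop X → no win

Answer: 0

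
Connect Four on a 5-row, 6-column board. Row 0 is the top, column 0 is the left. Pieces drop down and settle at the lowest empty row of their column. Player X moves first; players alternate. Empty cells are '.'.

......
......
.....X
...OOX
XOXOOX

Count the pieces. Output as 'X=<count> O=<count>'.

X=5 O=5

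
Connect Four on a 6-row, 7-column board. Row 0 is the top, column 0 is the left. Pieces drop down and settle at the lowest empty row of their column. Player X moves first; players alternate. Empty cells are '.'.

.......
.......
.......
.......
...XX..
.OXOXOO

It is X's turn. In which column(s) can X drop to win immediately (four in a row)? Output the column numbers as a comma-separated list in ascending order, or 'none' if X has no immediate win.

col 0: drop X → no win
col 1: drop X → no win
col 2: drop X → no win
col 3: drop X → no win
col 4: drop X → no win
col 5: drop X → no win
col 6: drop X → no win

Answer: none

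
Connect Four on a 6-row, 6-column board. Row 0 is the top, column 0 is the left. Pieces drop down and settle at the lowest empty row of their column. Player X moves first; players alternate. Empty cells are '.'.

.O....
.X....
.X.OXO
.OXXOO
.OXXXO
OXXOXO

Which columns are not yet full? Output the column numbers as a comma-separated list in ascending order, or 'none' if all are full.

col 0: top cell = '.' → open
col 1: top cell = 'O' → FULL
col 2: top cell = '.' → open
col 3: top cell = '.' → open
col 4: top cell = '.' → open
col 5: top cell = '.' → open

Answer: 0,2,3,4,5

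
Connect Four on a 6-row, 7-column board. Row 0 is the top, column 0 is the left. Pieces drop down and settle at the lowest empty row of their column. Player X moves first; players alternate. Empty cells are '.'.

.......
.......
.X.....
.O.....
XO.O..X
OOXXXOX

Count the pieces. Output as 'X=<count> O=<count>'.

X=7 O=6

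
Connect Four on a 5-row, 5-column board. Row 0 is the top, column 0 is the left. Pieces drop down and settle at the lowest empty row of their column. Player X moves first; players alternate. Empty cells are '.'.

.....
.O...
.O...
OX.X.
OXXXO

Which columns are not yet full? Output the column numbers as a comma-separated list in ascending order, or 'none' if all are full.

col 0: top cell = '.' → open
col 1: top cell = '.' → open
col 2: top cell = '.' → open
col 3: top cell = '.' → open
col 4: top cell = '.' → open

Answer: 0,1,2,3,4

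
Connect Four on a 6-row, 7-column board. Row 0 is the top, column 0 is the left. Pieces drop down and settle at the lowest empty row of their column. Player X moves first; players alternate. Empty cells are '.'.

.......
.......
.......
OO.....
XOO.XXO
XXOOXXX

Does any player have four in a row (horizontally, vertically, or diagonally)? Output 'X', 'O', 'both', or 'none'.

none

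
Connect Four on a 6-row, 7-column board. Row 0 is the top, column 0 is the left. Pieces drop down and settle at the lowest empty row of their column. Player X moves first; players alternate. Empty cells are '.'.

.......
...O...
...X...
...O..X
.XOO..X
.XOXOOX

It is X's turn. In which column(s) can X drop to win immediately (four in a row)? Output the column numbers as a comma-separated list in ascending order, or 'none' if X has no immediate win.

Answer: 6

Derivation:
col 0: drop X → no win
col 1: drop X → no win
col 2: drop X → no win
col 3: drop X → no win
col 4: drop X → no win
col 5: drop X → no win
col 6: drop X → WIN!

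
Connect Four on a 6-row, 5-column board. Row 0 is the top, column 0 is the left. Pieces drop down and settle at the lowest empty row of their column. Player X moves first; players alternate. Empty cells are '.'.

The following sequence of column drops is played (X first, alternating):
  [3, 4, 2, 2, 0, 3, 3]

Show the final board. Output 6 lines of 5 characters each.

Move 1: X drops in col 3, lands at row 5
Move 2: O drops in col 4, lands at row 5
Move 3: X drops in col 2, lands at row 5
Move 4: O drops in col 2, lands at row 4
Move 5: X drops in col 0, lands at row 5
Move 6: O drops in col 3, lands at row 4
Move 7: X drops in col 3, lands at row 3

Answer: .....
.....
.....
...X.
..OO.
X.XXO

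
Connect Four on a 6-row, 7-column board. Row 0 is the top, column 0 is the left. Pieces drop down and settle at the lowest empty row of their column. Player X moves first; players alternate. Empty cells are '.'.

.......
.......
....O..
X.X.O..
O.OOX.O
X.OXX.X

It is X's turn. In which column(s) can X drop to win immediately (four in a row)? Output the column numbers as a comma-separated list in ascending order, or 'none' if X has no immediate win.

col 0: drop X → no win
col 1: drop X → no win
col 2: drop X → no win
col 3: drop X → no win
col 4: drop X → no win
col 5: drop X → WIN!
col 6: drop X → no win

Answer: 5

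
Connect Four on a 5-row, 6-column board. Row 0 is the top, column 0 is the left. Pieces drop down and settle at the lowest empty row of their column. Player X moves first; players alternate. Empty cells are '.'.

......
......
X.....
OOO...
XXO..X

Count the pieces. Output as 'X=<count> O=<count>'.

X=4 O=4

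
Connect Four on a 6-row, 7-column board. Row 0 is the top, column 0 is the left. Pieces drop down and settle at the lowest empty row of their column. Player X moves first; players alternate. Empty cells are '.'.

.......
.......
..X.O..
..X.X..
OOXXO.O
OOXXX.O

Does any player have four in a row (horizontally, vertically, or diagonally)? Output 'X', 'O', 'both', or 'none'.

X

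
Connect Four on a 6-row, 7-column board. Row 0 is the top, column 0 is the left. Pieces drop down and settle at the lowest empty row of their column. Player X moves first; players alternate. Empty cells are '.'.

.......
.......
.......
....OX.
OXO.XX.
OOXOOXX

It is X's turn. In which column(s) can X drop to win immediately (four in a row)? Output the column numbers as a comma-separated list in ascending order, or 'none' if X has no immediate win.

col 0: drop X → no win
col 1: drop X → no win
col 2: drop X → no win
col 3: drop X → no win
col 4: drop X → no win
col 5: drop X → WIN!
col 6: drop X → no win

Answer: 5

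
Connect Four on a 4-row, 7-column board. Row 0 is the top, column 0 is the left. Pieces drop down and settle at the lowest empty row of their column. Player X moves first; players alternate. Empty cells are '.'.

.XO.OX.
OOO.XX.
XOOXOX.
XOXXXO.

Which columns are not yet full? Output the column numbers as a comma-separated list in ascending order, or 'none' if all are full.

Answer: 0,3,6

Derivation:
col 0: top cell = '.' → open
col 1: top cell = 'X' → FULL
col 2: top cell = 'O' → FULL
col 3: top cell = '.' → open
col 4: top cell = 'O' → FULL
col 5: top cell = 'X' → FULL
col 6: top cell = '.' → open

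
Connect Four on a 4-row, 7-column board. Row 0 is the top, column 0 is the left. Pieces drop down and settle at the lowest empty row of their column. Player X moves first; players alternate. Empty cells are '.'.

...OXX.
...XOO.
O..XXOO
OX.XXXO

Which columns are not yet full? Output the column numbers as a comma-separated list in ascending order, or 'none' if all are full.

Answer: 0,1,2,6

Derivation:
col 0: top cell = '.' → open
col 1: top cell = '.' → open
col 2: top cell = '.' → open
col 3: top cell = 'O' → FULL
col 4: top cell = 'X' → FULL
col 5: top cell = 'X' → FULL
col 6: top cell = '.' → open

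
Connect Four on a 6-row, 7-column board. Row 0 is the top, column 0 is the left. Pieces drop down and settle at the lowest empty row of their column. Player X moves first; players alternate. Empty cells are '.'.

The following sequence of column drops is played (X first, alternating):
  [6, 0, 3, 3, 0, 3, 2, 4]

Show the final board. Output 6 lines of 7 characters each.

Answer: .......
.......
.......
...O...
X..O...
O.XXO.X

Derivation:
Move 1: X drops in col 6, lands at row 5
Move 2: O drops in col 0, lands at row 5
Move 3: X drops in col 3, lands at row 5
Move 4: O drops in col 3, lands at row 4
Move 5: X drops in col 0, lands at row 4
Move 6: O drops in col 3, lands at row 3
Move 7: X drops in col 2, lands at row 5
Move 8: O drops in col 4, lands at row 5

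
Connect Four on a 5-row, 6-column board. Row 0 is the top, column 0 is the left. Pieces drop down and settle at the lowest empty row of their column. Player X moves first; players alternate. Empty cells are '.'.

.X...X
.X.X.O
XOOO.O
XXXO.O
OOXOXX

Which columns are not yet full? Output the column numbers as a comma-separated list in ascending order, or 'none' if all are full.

Answer: 0,2,3,4

Derivation:
col 0: top cell = '.' → open
col 1: top cell = 'X' → FULL
col 2: top cell = '.' → open
col 3: top cell = '.' → open
col 4: top cell = '.' → open
col 5: top cell = 'X' → FULL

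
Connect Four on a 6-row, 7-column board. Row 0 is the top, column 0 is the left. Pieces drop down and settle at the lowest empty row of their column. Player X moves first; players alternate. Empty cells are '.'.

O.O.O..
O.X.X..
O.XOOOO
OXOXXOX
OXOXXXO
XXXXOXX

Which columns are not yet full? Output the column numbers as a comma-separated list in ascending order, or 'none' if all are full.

Answer: 1,3,5,6

Derivation:
col 0: top cell = 'O' → FULL
col 1: top cell = '.' → open
col 2: top cell = 'O' → FULL
col 3: top cell = '.' → open
col 4: top cell = 'O' → FULL
col 5: top cell = '.' → open
col 6: top cell = '.' → open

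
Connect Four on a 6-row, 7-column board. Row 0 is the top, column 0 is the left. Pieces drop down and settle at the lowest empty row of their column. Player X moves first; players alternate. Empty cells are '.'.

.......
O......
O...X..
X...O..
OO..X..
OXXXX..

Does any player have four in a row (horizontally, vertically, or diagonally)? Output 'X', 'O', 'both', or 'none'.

X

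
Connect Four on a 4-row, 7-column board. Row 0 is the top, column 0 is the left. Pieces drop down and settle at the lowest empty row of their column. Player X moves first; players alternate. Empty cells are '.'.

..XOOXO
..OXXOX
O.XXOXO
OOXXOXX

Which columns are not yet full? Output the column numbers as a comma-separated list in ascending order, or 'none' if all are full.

Answer: 0,1

Derivation:
col 0: top cell = '.' → open
col 1: top cell = '.' → open
col 2: top cell = 'X' → FULL
col 3: top cell = 'O' → FULL
col 4: top cell = 'O' → FULL
col 5: top cell = 'X' → FULL
col 6: top cell = 'O' → FULL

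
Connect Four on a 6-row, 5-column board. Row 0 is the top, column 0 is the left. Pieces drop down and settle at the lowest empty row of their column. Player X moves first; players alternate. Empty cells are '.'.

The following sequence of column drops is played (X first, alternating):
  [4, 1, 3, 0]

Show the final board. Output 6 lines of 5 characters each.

Answer: .....
.....
.....
.....
.....
OO.XX

Derivation:
Move 1: X drops in col 4, lands at row 5
Move 2: O drops in col 1, lands at row 5
Move 3: X drops in col 3, lands at row 5
Move 4: O drops in col 0, lands at row 5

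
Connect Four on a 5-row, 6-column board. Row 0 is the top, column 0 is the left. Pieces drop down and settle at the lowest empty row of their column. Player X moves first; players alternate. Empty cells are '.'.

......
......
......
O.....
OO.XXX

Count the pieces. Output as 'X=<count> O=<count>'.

X=3 O=3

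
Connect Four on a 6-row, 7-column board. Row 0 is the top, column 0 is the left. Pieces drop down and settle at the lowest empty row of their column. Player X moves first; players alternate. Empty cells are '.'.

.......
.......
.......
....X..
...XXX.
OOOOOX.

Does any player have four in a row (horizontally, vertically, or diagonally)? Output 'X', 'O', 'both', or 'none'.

O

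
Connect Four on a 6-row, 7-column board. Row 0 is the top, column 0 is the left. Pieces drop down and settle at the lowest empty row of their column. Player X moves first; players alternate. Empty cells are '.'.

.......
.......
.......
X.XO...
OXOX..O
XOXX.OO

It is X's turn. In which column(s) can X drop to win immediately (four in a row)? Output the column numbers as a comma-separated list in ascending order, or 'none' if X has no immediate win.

col 0: drop X → no win
col 1: drop X → no win
col 2: drop X → no win
col 3: drop X → WIN!
col 4: drop X → no win
col 5: drop X → no win
col 6: drop X → no win

Answer: 3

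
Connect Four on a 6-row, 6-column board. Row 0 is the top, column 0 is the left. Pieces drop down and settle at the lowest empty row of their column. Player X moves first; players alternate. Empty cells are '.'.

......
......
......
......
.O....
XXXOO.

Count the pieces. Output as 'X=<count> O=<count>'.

X=3 O=3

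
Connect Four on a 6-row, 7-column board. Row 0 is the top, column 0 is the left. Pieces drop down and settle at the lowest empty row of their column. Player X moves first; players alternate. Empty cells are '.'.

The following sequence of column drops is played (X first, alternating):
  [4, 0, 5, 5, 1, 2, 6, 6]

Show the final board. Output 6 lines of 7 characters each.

Answer: .......
.......
.......
.......
.....OO
OXO.XXX

Derivation:
Move 1: X drops in col 4, lands at row 5
Move 2: O drops in col 0, lands at row 5
Move 3: X drops in col 5, lands at row 5
Move 4: O drops in col 5, lands at row 4
Move 5: X drops in col 1, lands at row 5
Move 6: O drops in col 2, lands at row 5
Move 7: X drops in col 6, lands at row 5
Move 8: O drops in col 6, lands at row 4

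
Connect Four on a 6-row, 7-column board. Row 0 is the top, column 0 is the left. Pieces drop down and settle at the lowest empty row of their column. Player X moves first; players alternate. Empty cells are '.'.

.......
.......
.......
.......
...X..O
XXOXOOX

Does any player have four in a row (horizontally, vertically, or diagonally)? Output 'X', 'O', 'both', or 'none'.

none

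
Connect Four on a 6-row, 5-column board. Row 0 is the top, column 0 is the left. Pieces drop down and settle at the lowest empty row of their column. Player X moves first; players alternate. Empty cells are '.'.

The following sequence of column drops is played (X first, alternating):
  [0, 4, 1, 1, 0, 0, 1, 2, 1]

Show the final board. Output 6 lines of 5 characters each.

Answer: .....
.....
.X...
OX...
XO...
XXO.O

Derivation:
Move 1: X drops in col 0, lands at row 5
Move 2: O drops in col 4, lands at row 5
Move 3: X drops in col 1, lands at row 5
Move 4: O drops in col 1, lands at row 4
Move 5: X drops in col 0, lands at row 4
Move 6: O drops in col 0, lands at row 3
Move 7: X drops in col 1, lands at row 3
Move 8: O drops in col 2, lands at row 5
Move 9: X drops in col 1, lands at row 2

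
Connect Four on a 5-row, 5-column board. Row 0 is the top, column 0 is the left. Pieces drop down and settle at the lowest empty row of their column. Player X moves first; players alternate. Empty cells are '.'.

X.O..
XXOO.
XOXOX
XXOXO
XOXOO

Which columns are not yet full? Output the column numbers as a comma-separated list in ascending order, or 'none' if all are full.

Answer: 1,3,4

Derivation:
col 0: top cell = 'X' → FULL
col 1: top cell = '.' → open
col 2: top cell = 'O' → FULL
col 3: top cell = '.' → open
col 4: top cell = '.' → open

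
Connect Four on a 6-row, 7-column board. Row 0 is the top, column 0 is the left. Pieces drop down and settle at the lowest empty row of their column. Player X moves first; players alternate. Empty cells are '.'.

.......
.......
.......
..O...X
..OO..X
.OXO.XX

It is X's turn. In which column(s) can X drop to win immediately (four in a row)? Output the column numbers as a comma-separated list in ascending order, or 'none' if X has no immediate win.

col 0: drop X → no win
col 1: drop X → no win
col 2: drop X → no win
col 3: drop X → no win
col 4: drop X → no win
col 5: drop X → no win
col 6: drop X → WIN!

Answer: 6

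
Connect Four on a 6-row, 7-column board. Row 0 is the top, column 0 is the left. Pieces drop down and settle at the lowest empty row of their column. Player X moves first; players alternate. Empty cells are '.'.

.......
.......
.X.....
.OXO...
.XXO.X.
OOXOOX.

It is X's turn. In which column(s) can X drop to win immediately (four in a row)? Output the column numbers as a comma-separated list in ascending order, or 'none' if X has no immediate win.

col 0: drop X → no win
col 1: drop X → no win
col 2: drop X → WIN!
col 3: drop X → no win
col 4: drop X → no win
col 5: drop X → no win
col 6: drop X → no win

Answer: 2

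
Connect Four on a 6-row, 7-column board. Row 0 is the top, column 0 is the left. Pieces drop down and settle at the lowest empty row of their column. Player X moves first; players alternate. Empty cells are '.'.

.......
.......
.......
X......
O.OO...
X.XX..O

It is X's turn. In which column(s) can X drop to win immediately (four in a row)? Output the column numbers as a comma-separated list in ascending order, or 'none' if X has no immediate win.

col 0: drop X → no win
col 1: drop X → WIN!
col 2: drop X → no win
col 3: drop X → no win
col 4: drop X → no win
col 5: drop X → no win
col 6: drop X → no win

Answer: 1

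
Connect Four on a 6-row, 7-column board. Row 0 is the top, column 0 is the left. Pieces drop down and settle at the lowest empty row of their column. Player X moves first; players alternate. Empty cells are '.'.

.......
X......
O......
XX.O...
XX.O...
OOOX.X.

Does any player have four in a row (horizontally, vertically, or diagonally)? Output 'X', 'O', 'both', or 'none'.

none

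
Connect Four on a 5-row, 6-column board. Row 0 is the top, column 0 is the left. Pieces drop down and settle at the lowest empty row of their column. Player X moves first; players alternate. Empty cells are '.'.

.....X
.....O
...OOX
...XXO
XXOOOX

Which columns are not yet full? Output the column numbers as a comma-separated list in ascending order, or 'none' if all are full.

Answer: 0,1,2,3,4

Derivation:
col 0: top cell = '.' → open
col 1: top cell = '.' → open
col 2: top cell = '.' → open
col 3: top cell = '.' → open
col 4: top cell = '.' → open
col 5: top cell = 'X' → FULL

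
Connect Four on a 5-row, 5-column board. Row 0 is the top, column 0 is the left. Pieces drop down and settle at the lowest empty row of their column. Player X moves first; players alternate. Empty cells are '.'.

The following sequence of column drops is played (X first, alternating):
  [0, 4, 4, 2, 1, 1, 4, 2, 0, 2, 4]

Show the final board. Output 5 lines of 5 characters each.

Move 1: X drops in col 0, lands at row 4
Move 2: O drops in col 4, lands at row 4
Move 3: X drops in col 4, lands at row 3
Move 4: O drops in col 2, lands at row 4
Move 5: X drops in col 1, lands at row 4
Move 6: O drops in col 1, lands at row 3
Move 7: X drops in col 4, lands at row 2
Move 8: O drops in col 2, lands at row 3
Move 9: X drops in col 0, lands at row 3
Move 10: O drops in col 2, lands at row 2
Move 11: X drops in col 4, lands at row 1

Answer: .....
....X
..O.X
XOO.X
XXO.O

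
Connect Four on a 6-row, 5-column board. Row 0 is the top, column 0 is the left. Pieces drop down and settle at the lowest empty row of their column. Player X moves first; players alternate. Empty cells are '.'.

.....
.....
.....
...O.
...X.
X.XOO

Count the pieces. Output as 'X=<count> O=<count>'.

X=3 O=3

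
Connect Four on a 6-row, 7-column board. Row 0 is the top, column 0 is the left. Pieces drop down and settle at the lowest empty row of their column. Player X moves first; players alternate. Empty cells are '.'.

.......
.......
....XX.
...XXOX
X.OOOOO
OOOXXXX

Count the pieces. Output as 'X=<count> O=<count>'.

X=10 O=9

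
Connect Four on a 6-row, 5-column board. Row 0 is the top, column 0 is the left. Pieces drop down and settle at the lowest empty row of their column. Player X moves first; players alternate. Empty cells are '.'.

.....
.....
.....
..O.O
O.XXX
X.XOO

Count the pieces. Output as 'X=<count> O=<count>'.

X=5 O=5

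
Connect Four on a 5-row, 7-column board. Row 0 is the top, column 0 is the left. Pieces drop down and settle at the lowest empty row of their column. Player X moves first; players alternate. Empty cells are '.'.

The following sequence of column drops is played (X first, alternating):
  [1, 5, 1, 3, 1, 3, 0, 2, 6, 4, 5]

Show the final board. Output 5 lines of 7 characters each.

Move 1: X drops in col 1, lands at row 4
Move 2: O drops in col 5, lands at row 4
Move 3: X drops in col 1, lands at row 3
Move 4: O drops in col 3, lands at row 4
Move 5: X drops in col 1, lands at row 2
Move 6: O drops in col 3, lands at row 3
Move 7: X drops in col 0, lands at row 4
Move 8: O drops in col 2, lands at row 4
Move 9: X drops in col 6, lands at row 4
Move 10: O drops in col 4, lands at row 4
Move 11: X drops in col 5, lands at row 3

Answer: .......
.......
.X.....
.X.O.X.
XXOOOOX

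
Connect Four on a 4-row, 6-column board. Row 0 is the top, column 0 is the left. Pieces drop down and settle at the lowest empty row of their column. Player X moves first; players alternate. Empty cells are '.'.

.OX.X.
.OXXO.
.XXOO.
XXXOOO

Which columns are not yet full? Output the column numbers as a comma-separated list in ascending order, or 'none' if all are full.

col 0: top cell = '.' → open
col 1: top cell = 'O' → FULL
col 2: top cell = 'X' → FULL
col 3: top cell = '.' → open
col 4: top cell = 'X' → FULL
col 5: top cell = '.' → open

Answer: 0,3,5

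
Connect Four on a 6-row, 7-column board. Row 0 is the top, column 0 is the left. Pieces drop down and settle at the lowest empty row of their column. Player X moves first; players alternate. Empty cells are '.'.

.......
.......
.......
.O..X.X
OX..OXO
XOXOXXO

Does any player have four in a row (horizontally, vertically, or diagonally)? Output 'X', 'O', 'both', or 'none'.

none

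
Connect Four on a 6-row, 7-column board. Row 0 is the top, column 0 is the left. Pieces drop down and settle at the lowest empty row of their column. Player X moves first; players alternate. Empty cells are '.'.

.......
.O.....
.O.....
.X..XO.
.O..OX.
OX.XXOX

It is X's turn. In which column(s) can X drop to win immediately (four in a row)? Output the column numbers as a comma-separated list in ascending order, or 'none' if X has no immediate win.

Answer: 2

Derivation:
col 0: drop X → no win
col 1: drop X → no win
col 2: drop X → WIN!
col 3: drop X → no win
col 4: drop X → no win
col 5: drop X → no win
col 6: drop X → no win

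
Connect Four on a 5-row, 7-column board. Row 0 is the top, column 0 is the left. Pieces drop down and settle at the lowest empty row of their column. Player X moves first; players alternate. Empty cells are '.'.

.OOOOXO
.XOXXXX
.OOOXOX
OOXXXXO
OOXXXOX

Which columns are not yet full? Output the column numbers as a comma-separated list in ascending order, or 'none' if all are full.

Answer: 0

Derivation:
col 0: top cell = '.' → open
col 1: top cell = 'O' → FULL
col 2: top cell = 'O' → FULL
col 3: top cell = 'O' → FULL
col 4: top cell = 'O' → FULL
col 5: top cell = 'X' → FULL
col 6: top cell = 'O' → FULL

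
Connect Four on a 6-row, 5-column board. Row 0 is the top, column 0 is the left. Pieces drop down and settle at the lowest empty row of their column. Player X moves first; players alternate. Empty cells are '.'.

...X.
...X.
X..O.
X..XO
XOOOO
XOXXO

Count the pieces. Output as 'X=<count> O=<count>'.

X=9 O=8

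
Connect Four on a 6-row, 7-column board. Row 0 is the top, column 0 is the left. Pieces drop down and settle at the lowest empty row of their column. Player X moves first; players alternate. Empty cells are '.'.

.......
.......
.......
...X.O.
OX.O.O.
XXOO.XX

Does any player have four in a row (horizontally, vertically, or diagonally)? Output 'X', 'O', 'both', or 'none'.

none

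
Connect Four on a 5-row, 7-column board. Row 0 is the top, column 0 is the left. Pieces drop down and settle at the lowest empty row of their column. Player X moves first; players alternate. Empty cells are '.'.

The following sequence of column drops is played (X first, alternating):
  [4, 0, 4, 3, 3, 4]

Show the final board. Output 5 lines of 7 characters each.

Move 1: X drops in col 4, lands at row 4
Move 2: O drops in col 0, lands at row 4
Move 3: X drops in col 4, lands at row 3
Move 4: O drops in col 3, lands at row 4
Move 5: X drops in col 3, lands at row 3
Move 6: O drops in col 4, lands at row 2

Answer: .......
.......
....O..
...XX..
O..OX..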